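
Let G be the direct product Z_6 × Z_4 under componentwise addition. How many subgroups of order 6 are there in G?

|G| = 24 and 6 | 24, so subgroups of order 6 are possible by Lagrange.
The subgroups of order 6 are: {(0,0), (0,2), (2,0), (2,2), (4,0), (4,2)}; {(0,0), (1,0), (2,0), (3,0), (4,0), (5,0)}; {(0,0), (1,2), (2,0), (3,2), (4,0), (5,2)}.
So G has 3 subgroups of order 6.

3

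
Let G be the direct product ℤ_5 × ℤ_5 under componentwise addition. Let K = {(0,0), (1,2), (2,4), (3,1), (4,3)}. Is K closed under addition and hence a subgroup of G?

|K| = 5 divides |G| = 25, consistent with Lagrange.
K contains the identity, every element's inverse is in K, and K is closed under +: it is a subgroup.
In fact K = ⟨(4,3)⟩.

Yes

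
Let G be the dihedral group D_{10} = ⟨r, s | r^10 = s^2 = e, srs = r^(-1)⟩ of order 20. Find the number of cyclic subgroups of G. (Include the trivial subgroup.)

14

Group the elements of G by the cyclic subgroup they generate; each cyclic subgroup of order d accounts for φ(d) elements.
Cyclic subgroups by order — order 1: 1; order 2: 11; order 5: 1; order 10: 1.
Total: 14.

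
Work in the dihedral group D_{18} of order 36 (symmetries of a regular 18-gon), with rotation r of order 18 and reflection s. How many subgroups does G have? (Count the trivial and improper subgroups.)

45

|G| = 36, so by Lagrange every subgroup order divides 36. Divisors: 1, 2, 3, 4, 6, 9, 12, 18, 36.
Subgroups by order — order 1: 1; order 2: 19; order 3: 1; order 4: 9; order 6: 7; order 9: 1; order 12: 3; order 18: 3; order 36: 1.
Total: 1 + 19 + 1 + 9 + 7 + 1 + 3 + 3 + 1 = 45.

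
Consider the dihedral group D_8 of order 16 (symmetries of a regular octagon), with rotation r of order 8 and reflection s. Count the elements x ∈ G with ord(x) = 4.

The elements of order 4 are: r^2, r^6.
That's 2.

2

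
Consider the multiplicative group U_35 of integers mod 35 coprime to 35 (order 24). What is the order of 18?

12

Compute successive powers of 18 mod 35: 18, 9, 22, 11, 23, 29, 32, 16, …; 18^12 ≡ 1 (mod 35).
So |⟨18⟩| = 12.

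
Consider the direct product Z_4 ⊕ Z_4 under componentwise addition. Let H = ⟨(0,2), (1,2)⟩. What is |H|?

|⟨(0,2)⟩| = 2 and |⟨(1,2)⟩| = 4, so |H| is a multiple of lcm(2, 4) = 4 and divides |G| = 16.
Closing under the operation: H = {(0,0), (0,2), (1,0), (1,2), (2,0), (2,2), (3,0), (3,2)}, so |H| = 8.

8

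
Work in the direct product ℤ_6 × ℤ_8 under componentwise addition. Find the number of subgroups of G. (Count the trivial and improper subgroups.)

|G| = 48, so by Lagrange every subgroup order divides 48. Divisors: 1, 2, 3, 4, 6, 8, 12, 16, 24, 48.
Subgroups by order — order 1: 1; order 2: 3; order 3: 1; order 4: 3; order 6: 3; order 8: 3; order 12: 3; order 16: 1; order 24: 3; order 48: 1.
Total: 1 + 3 + 1 + 3 + 3 + 3 + 3 + 1 + 3 + 1 = 22.

22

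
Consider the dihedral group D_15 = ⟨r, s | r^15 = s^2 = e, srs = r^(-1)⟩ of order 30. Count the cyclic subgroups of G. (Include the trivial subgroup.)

19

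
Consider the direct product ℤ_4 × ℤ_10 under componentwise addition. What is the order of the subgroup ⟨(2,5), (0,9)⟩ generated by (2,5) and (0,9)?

|⟨(2,5)⟩| = 2 and |⟨(0,9)⟩| = 10, so |H| is a multiple of lcm(2, 10) = 10 and divides |G| = 40.
Closing under the operation: H = {(0,0), (0,1), (0,2), (0,3), (0,4), (0,5), (0,6), (0,7), (0,8), (0,9), (2,0), (2,1), (2,2), (2,3), (2,4), (2,5), (2,6), (2,7), (2,8), (2,9)}, so |H| = 20.

20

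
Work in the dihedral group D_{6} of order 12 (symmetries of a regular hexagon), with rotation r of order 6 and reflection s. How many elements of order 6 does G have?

2

The elements of order 6 are: r, r^5.
That's 2.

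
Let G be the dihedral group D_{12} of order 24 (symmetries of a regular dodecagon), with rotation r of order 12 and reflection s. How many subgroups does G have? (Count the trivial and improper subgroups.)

|G| = 24, so by Lagrange every subgroup order divides 24. Divisors: 1, 2, 3, 4, 6, 8, 12, 24.
Subgroups by order — order 1: 1; order 2: 13; order 3: 1; order 4: 7; order 6: 5; order 8: 3; order 12: 3; order 24: 1.
Total: 1 + 13 + 1 + 7 + 5 + 3 + 3 + 1 = 34.

34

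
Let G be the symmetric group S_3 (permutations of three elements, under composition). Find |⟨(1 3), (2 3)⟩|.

6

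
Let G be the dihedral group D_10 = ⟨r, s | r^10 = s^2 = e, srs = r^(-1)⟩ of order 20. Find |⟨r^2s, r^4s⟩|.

10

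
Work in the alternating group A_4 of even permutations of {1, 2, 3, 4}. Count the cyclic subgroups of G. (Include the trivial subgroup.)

Group the elements of G by the cyclic subgroup they generate; each cyclic subgroup of order d accounts for φ(d) elements.
Cyclic subgroups by order — order 1: 1; order 2: 3; order 3: 4.
Total: 8.

8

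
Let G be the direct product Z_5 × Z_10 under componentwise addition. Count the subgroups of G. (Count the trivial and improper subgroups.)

|G| = 50, so by Lagrange every subgroup order divides 50. Divisors: 1, 2, 5, 10, 25, 50.
Subgroups by order — order 1: 1; order 2: 1; order 5: 6; order 10: 6; order 25: 1; order 50: 1.
Total: 1 + 1 + 6 + 6 + 1 + 1 = 16.

16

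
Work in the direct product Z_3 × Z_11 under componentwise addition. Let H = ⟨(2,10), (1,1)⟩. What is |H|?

|⟨(2,10)⟩| = 33 and |⟨(1,1)⟩| = 33, so |H| is a multiple of lcm(33, 33) = 33 and divides |G| = 33.
Closing {(2,10), (1,1)} under the group operation gives all of G, so |H| = 33.

33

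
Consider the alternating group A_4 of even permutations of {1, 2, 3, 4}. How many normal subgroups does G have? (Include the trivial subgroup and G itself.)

3

G has 10 subgroups. Checking conjugation-invariance by order — order 1: 1/1 normal; order 2: 0/3 normal; order 3: 0/4 normal; order 4: 1/1 normal; order 12: 1/1 normal.
Total normal subgroups: 3.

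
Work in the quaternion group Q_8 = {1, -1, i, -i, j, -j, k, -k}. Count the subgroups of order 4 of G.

3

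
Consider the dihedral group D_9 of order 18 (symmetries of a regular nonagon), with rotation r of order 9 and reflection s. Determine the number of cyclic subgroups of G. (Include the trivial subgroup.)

Each element a generates a cyclic subgroup ⟨a⟩; distinct elements may generate the same one (a cyclic group of order d has φ(d) generators).
Cyclic subgroups by order — order 1: 1; order 2: 9; order 3: 1; order 9: 1.
Total: 12.

12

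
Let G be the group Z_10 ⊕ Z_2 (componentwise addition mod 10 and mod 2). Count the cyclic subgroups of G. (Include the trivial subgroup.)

8

Each element a generates a cyclic subgroup ⟨a⟩; distinct elements may generate the same one (a cyclic group of order d has φ(d) generators).
Cyclic subgroups by order — order 1: 1; order 2: 3; order 5: 1; order 10: 3.
Total: 8.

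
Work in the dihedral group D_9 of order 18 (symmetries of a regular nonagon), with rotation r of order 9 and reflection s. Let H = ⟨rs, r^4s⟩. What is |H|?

6

|⟨rs⟩| = 2 and |⟨r^4s⟩| = 2, so |H| is a multiple of lcm(2, 2) = 2 and divides |G| = 18.
Closing under the operation: H = {e, r^3, r^6, rs, r^4s, r^7s}, so |H| = 6.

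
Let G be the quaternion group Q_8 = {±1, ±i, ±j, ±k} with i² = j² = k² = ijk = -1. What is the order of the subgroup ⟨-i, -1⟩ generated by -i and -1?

|⟨-i⟩| = 4 and |⟨-1⟩| = 2, so |H| is a multiple of lcm(4, 2) = 4 and divides |G| = 8.
Closing under the operation: H = {1, -1, i, -i}, so |H| = 4.

4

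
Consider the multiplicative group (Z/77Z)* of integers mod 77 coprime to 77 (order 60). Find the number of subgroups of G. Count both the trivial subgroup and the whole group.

|G| = 60, so by Lagrange every subgroup order divides 60. Divisors: 1, 2, 3, 4, 5, 6, 10, 12, 15, 20, 30, 60.
Subgroups by order — order 1: 1; order 2: 3; order 3: 1; order 4: 1; order 5: 1; order 6: 3; order 10: 3; order 12: 1; order 15: 1; order 20: 1; order 30: 3; order 60: 1.
Total: 1 + 3 + 1 + 1 + 1 + 3 + 3 + 1 + 1 + 1 + 3 + 1 = 20.

20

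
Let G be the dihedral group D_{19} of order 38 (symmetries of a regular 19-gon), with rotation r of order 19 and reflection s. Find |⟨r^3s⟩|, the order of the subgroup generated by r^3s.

2

Computing powers of r^3s: the smallest k with (r^3s)^k = e is k = 2.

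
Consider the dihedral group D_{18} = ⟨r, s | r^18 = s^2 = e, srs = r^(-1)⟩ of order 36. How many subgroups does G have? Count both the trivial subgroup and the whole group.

|G| = 36, so by Lagrange every subgroup order divides 36. Divisors: 1, 2, 3, 4, 6, 9, 12, 18, 36.
Subgroups by order — order 1: 1; order 2: 19; order 3: 1; order 4: 9; order 6: 7; order 9: 1; order 12: 3; order 18: 3; order 36: 1.
Total: 1 + 19 + 1 + 9 + 7 + 1 + 3 + 3 + 1 = 45.

45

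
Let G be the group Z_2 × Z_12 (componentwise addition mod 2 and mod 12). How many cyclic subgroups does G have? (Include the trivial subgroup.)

12

Group the elements of G by the cyclic subgroup they generate; each cyclic subgroup of order d accounts for φ(d) elements.
Cyclic subgroups by order — order 1: 1; order 2: 3; order 3: 1; order 4: 2; order 6: 3; order 12: 2.
Total: 12.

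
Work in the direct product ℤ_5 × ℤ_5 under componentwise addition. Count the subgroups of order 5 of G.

|G| = 25 and 5 | 25, so subgroups of order 5 are possible by Lagrange.
The subgroups of order 5 are: {(0,0), (0,1), (0,2), (0,3), (0,4)}; {(0,0), (1,0), (2,0), (3,0), (4,0)}; {(0,0), (1,1), (2,2), (3,3), (4,4)}; {(0,0), (1,2), (2,4), (3,1), (4,3)}; … (6 in all).
So G has 6 subgroups of order 5.

6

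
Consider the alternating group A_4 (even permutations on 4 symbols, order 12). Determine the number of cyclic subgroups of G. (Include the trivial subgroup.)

Group the elements of G by the cyclic subgroup they generate; each cyclic subgroup of order d accounts for φ(d) elements.
Cyclic subgroups by order — order 1: 1; order 2: 3; order 3: 4.
Total: 8.

8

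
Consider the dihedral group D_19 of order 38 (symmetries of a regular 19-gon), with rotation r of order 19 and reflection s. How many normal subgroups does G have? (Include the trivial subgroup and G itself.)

G has 22 subgroups. Checking conjugation-invariance by order — order 1: 1/1 normal; order 2: 0/19 normal; order 19: 1/1 normal; order 38: 1/1 normal.
Total normal subgroups: 3.

3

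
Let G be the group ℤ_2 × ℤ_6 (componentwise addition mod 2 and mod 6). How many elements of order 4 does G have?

An element (a,b) has order lcm(ord(a), ord(b)); count pairs with lcm equal to 4.
Enumerating gives 0 such elements.

0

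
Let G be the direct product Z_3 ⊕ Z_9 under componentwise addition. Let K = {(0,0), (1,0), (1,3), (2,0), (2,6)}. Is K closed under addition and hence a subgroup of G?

|K| = 5 does not divide |G| = 27, so by Lagrange K is not a subgroup.

No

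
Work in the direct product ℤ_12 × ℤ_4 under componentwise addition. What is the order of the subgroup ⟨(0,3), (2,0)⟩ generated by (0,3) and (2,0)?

24

|⟨(0,3)⟩| = 4 and |⟨(2,0)⟩| = 6, so |H| is a multiple of lcm(4, 6) = 12 and divides |G| = 48.
Closing under the operation: H = {(0,0), (0,1), (0,2), (0,3), (2,0), (2,1), (2,2), (2,3), (4,0), (4,1), (4,2), (4,3), (6,0), (6,1), (6,2), (6,3), (8,0), (8,1), (8,2), (8,3), (10,0), (10,1), (10,2), (10,3)}, so |H| = 24.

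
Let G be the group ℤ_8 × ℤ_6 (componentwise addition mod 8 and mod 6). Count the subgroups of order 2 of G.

3

|G| = 48 and 2 | 48, so subgroups of order 2 are possible by Lagrange.
The subgroups of order 2 are: {(0,0), (0,3)}; {(0,0), (4,0)}; {(0,0), (4,3)}.
So G has 3 subgroups of order 2.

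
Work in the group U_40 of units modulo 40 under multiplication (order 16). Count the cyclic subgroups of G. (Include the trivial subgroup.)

A cyclic subgroup of order d is generated by each of its φ(d) elements of order d, so the cyclic subgroups of order d number (#elements of order d)/φ(d).
Cyclic subgroups by order — order 1: 1; order 2: 7; order 4: 4.
Total: 12.

12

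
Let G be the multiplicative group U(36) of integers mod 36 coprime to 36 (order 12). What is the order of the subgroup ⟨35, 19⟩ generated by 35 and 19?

|⟨35⟩| = 2 and |⟨19⟩| = 2, so |H| is a multiple of lcm(2, 2) = 2 and divides |G| = 12.
Closing under the operation: H = {1, 17, 19, 35}, so |H| = 4.

4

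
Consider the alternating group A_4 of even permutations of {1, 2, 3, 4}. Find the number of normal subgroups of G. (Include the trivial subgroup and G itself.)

3

G has 10 subgroups. Checking conjugation-invariance by order — order 1: 1/1 normal; order 2: 0/3 normal; order 3: 0/4 normal; order 4: 1/1 normal; order 12: 1/1 normal.
Total normal subgroups: 3.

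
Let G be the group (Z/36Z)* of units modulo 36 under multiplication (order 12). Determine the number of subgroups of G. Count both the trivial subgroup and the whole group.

10

|G| = 12, so by Lagrange every subgroup order divides 12. Divisors: 1, 2, 3, 4, 6, 12.
Subgroups by order — order 1: 1; order 2: 3; order 3: 1; order 4: 1; order 6: 3; order 12: 1.
Total: 1 + 3 + 1 + 1 + 3 + 1 = 10.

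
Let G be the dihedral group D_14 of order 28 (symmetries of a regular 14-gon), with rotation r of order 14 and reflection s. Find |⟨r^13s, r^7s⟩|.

|⟨r^13s⟩| = 2 and |⟨r^7s⟩| = 2, so |H| is a multiple of lcm(2, 2) = 2 and divides |G| = 28.
Closing under the operation: H = {e, r^2, r^4, r^6, r^8, r^10, r^12, rs, r^3s, r^5s, r^7s, r^9s, r^11s, r^13s}, so |H| = 14.

14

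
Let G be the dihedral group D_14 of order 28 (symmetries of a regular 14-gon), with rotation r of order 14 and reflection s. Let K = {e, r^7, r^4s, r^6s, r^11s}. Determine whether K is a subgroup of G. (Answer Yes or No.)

No

|K| = 5 does not divide |G| = 28, so by Lagrange K is not a subgroup.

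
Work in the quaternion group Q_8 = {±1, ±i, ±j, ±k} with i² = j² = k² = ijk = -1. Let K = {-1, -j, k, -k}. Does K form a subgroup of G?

The identity 1 ∉ K, so K is not a subgroup.

No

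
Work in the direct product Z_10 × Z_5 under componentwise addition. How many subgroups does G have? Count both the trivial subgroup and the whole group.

|G| = 50, so by Lagrange every subgroup order divides 50. Divisors: 1, 2, 5, 10, 25, 50.
Subgroups by order — order 1: 1; order 2: 1; order 5: 6; order 10: 6; order 25: 1; order 50: 1.
Total: 1 + 1 + 6 + 6 + 1 + 1 = 16.

16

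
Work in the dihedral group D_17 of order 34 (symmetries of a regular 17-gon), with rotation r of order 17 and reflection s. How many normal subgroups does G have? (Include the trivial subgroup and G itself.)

3

G has 20 subgroups. Checking conjugation-invariance by order — order 1: 1/1 normal; order 2: 0/17 normal; order 17: 1/1 normal; order 34: 1/1 normal.
Total normal subgroups: 3.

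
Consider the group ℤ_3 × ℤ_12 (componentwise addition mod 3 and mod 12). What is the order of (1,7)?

12

The order of (1,7) in Z_3 × Z_12 is lcm(ord(1) in Z_3, ord(7) in Z_12).
ord(1) = 3 and ord(7) = 12, so |⟨(1,7)⟩| = lcm(3, 12) = 12.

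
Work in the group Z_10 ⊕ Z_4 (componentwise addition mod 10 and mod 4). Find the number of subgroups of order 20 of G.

|G| = 40 and 20 | 40, so subgroups of order 20 are possible by Lagrange.
The subgroups of order 20 are: {(0,0), (0,1), (0,2), (0,3), (2,0), (2,1), (2,2), (2,3), (4,0), (4,1), (4,2), (4,3), (6,0), (6,1), (6,2), (6,3), (8,0), (8,1), (8,2), (8,3)}; {(0,0), (0,2), (1,0), (1,2), (2,0), (2,2), (3,0), (3,2), (4,0), (4,2), (5,0), (5,2), (6,0), (6,2), (7,0), (7,2), (8,0), (8,2), (9,0), (9,2)}; {(0,0), (0,2), (1,1), (1,3), (2,0), (2,2), (3,1), (3,3), (4,0), (4,2), (5,1), (5,3), (6,0), (6,2), (7,1), (7,3), (8,0), (8,2), (9,1), (9,3)}.
So G has 3 subgroups of order 20.

3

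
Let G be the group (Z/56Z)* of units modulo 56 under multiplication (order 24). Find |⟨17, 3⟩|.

|⟨17⟩| = 6 and |⟨3⟩| = 6, so |H| is a multiple of lcm(6, 6) = 6 and divides |G| = 24.
Closing under the operation: H = {1, 3, 9, 11, 17, 19, 25, 27, 33, 41, 43, 51}, so |H| = 12.

12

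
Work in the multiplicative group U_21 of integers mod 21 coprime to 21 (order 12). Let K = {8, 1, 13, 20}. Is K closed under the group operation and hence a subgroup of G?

|K| = 4 divides |G| = 12, consistent with Lagrange.
K contains the identity, every element's inverse is in K, and K is closed under ·: it is a subgroup.

Yes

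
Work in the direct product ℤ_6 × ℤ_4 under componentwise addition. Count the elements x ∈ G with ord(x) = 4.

4

An element (a,b) has order lcm(ord(a), ord(b)); count pairs with lcm equal to 4.
Enumerating gives 4 such elements.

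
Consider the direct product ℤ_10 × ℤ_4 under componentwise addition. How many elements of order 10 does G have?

An element (a,b) has order lcm(ord(a), ord(b)); count pairs with lcm equal to 10.
Enumerating gives 12 such elements.

12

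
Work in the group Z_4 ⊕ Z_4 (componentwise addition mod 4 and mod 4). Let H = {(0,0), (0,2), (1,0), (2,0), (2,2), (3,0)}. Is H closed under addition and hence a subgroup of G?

No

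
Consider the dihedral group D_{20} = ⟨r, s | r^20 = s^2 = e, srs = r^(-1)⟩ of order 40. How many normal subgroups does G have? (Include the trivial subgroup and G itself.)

G has 48 subgroups. Checking conjugation-invariance by order — order 1: 1/1 normal; order 2: 1/21 normal; order 4: 1/11 normal; order 5: 1/1 normal; order 8: 0/5 normal; order 10: 1/5 normal; order 20: 3/3 normal; order 40: 1/1 normal.
Total normal subgroups: 9.

9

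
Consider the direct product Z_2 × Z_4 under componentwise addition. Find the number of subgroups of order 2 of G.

3

|G| = 8 and 2 | 8, so subgroups of order 2 are possible by Lagrange.
The subgroups of order 2 are: {(0,0), (0,2)}; {(0,0), (1,0)}; {(0,0), (1,2)}.
So G has 3 subgroups of order 2.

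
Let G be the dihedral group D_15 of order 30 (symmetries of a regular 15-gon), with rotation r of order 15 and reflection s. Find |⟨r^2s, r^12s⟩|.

6

|⟨r^2s⟩| = 2 and |⟨r^12s⟩| = 2, so |H| is a multiple of lcm(2, 2) = 2 and divides |G| = 30.
Closing under the operation: H = {e, r^5, r^10, r^2s, r^7s, r^12s}, so |H| = 6.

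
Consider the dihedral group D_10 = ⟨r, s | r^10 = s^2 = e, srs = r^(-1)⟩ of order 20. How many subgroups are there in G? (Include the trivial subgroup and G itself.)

|G| = 20, so by Lagrange every subgroup order divides 20. Divisors: 1, 2, 4, 5, 10, 20.
Subgroups by order — order 1: 1; order 2: 11; order 4: 5; order 5: 1; order 10: 3; order 20: 1.
Total: 1 + 11 + 5 + 1 + 3 + 1 = 22.

22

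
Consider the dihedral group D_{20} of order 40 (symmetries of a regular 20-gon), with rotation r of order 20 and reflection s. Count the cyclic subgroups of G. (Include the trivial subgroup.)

A cyclic subgroup of order d is generated by each of its φ(d) elements of order d, so the cyclic subgroups of order d number (#elements of order d)/φ(d).
Cyclic subgroups by order — order 1: 1; order 2: 21; order 4: 1; order 5: 1; order 10: 1; order 20: 1.
Total: 26.

26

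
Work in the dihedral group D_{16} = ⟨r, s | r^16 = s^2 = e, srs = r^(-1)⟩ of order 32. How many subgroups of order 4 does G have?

|G| = 32 and 4 | 32, so subgroups of order 4 are possible by Lagrange.
The subgroups of order 4 are: {e, r^8, r^2s, r^10s}; {e, r^8, r^3s, r^11s}; {e, r^4, r^8, r^12}; {e, r^8, r^4s, r^12s}; … (9 in all).
So G has 9 subgroups of order 4.

9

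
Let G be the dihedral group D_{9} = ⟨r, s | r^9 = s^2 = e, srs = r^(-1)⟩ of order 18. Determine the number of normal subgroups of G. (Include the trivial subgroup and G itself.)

4

G has 16 subgroups. Checking conjugation-invariance by order — order 1: 1/1 normal; order 2: 0/9 normal; order 3: 1/1 normal; order 6: 0/3 normal; order 9: 1/1 normal; order 18: 1/1 normal.
Total normal subgroups: 4.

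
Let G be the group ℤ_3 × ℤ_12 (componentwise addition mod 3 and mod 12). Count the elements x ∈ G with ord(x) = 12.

16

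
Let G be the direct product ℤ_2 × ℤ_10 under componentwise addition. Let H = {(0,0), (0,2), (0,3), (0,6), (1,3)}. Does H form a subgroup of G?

No

(0,2) ∈ H but its inverse (0,8) ∉ H, so H is not a subgroup.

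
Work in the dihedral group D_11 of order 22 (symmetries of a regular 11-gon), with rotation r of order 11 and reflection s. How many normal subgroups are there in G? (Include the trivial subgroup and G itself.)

G has 14 subgroups. Checking conjugation-invariance by order — order 1: 1/1 normal; order 2: 0/11 normal; order 11: 1/1 normal; order 22: 1/1 normal.
Total normal subgroups: 3.

3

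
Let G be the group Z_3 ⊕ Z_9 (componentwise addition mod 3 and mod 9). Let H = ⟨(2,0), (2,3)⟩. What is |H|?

|⟨(2,0)⟩| = 3 and |⟨(2,3)⟩| = 3, so |H| is a multiple of lcm(3, 3) = 3 and divides |G| = 27.
Closing under the operation: H = {(0,0), (0,3), (0,6), (1,0), (1,3), (1,6), (2,0), (2,3), (2,6)}, so |H| = 9.

9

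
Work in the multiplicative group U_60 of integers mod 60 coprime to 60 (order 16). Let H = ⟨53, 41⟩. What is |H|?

8

|⟨53⟩| = 4 and |⟨41⟩| = 2, so |H| is a multiple of lcm(4, 2) = 4 and divides |G| = 16.
Closing under the operation: H = {1, 13, 17, 29, 37, 41, 49, 53}, so |H| = 8.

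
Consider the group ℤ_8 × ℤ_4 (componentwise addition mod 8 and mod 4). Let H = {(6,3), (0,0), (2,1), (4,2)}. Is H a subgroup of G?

|H| = 4 divides |G| = 32, consistent with Lagrange.
H contains the identity, every element's inverse is in H, and H is closed under +: it is a subgroup.
In fact H = ⟨(6,3)⟩.

Yes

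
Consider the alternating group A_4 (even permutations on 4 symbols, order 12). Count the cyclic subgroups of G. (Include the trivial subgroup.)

8

Each element a generates a cyclic subgroup ⟨a⟩; distinct elements may generate the same one (a cyclic group of order d has φ(d) generators).
Cyclic subgroups by order — order 1: 1; order 2: 3; order 3: 4.
Total: 8.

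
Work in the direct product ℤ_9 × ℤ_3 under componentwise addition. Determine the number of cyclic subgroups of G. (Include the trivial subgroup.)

8

Each element a generates a cyclic subgroup ⟨a⟩; distinct elements may generate the same one (a cyclic group of order d has φ(d) generators).
Cyclic subgroups by order — order 1: 1; order 3: 4; order 9: 3.
Total: 8.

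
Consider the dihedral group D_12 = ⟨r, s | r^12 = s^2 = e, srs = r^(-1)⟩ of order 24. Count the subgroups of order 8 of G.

3

|G| = 24 and 8 | 24, so subgroups of order 8 are possible by Lagrange.
The subgroups of order 8 are: {e, r^3, r^6, r^9, rs, r^4s, r^7s, r^10s}; {e, r^3, r^6, r^9, r^2s, r^5s, r^8s, r^11s}; {e, r^3, r^6, r^9, s, r^3s, r^6s, r^9s}.
So G has 3 subgroups of order 8.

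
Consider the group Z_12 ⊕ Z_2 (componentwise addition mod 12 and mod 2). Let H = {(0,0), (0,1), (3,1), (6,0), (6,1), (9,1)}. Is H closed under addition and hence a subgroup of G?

No

Closure fails: (0,1) + (3,1) = (3,0) ∉ H. So H is not a subgroup.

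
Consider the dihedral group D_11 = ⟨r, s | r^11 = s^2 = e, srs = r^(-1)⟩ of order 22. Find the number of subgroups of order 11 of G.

|G| = 22 and 11 | 22, so subgroups of order 11 are possible by Lagrange.
The subgroups of order 11 are: {e, r, r^2, r^3, r^4, r^5, r^6, r^7, r^8, r^9, r^10}.
So G has 1 subgroup of order 11.

1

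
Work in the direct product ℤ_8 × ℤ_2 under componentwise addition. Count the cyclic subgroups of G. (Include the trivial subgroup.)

8

Group the elements of G by the cyclic subgroup they generate; each cyclic subgroup of order d accounts for φ(d) elements.
Cyclic subgroups by order — order 1: 1; order 2: 3; order 4: 2; order 8: 2.
Total: 8.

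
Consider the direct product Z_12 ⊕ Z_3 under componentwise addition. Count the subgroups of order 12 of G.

|G| = 36 and 12 | 36, so subgroups of order 12 are possible by Lagrange.
The subgroups of order 12 are: {(0,0), (0,1), (0,2), (3,0), (3,1), (3,2), (6,0), (6,1), (6,2), (9,0), (9,1), (9,2)}; {(0,0), (1,0), (2,0), (3,0), (4,0), (5,0), (6,0), (7,0), (8,0), (9,0), (10,0), (11,0)}; {(0,0), (1,1), (2,2), (3,0), (4,1), (5,2), (6,0), (7,1), (8,2), (9,0), (10,1), (11,2)}; {(0,0), (1,2), (2,1), (3,0), (4,2), (5,1), (6,0), (7,2), (8,1), (9,0), (10,2), (11,1)}.
So G has 4 subgroups of order 12.

4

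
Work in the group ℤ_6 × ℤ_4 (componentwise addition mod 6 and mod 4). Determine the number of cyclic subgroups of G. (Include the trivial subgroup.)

Group the elements of G by the cyclic subgroup they generate; each cyclic subgroup of order d accounts for φ(d) elements.
Cyclic subgroups by order — order 1: 1; order 2: 3; order 3: 1; order 4: 2; order 6: 3; order 12: 2.
Total: 12.

12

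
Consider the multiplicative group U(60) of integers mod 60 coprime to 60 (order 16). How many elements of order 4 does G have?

The elements of order 4 are: 7, 13, 17, 23, 37, 43, 47, 53.
That's 8.

8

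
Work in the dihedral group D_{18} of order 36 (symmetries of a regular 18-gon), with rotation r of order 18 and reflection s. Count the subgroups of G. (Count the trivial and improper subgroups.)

45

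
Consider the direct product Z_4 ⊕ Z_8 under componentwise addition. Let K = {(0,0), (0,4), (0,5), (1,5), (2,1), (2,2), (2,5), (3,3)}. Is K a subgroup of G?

(2,1) ∈ K but its inverse (2,7) ∉ K, so K is not a subgroup.

No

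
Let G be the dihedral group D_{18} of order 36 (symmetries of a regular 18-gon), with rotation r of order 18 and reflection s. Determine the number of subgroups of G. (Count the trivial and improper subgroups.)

|G| = 36, so by Lagrange every subgroup order divides 36. Divisors: 1, 2, 3, 4, 6, 9, 12, 18, 36.
Subgroups by order — order 1: 1; order 2: 19; order 3: 1; order 4: 9; order 6: 7; order 9: 1; order 12: 3; order 18: 3; order 36: 1.
Total: 1 + 19 + 1 + 9 + 7 + 1 + 3 + 3 + 1 = 45.

45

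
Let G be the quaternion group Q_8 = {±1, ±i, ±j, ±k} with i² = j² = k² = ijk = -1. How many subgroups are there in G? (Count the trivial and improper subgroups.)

|G| = 8, so by Lagrange every subgroup order divides 8. Divisors: 1, 2, 4, 8.
Subgroups by order — order 1: 1; order 2: 1; order 4: 3; order 8: 1.
Total: 1 + 1 + 3 + 1 = 6.

6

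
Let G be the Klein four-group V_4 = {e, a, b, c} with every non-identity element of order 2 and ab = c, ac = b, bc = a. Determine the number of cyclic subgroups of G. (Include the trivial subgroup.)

Each element a generates a cyclic subgroup ⟨a⟩; distinct elements may generate the same one (a cyclic group of order d has φ(d) generators).
Cyclic subgroups by order — order 1: 1; order 2: 3.
Total: 4.

4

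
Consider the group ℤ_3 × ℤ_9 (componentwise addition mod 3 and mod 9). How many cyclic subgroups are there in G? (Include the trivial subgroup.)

Each element a generates a cyclic subgroup ⟨a⟩; distinct elements may generate the same one (a cyclic group of order d has φ(d) generators).
Cyclic subgroups by order — order 1: 1; order 3: 4; order 9: 3.
Total: 8.

8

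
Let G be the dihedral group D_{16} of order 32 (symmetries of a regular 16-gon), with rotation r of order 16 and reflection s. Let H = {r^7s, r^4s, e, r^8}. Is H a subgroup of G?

Closure fails: r^7s · r^8 = r^15s ∉ H. So H is not a subgroup.

No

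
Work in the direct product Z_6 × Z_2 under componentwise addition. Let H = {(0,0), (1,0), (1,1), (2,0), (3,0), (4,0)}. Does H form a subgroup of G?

(1,0) ∈ H but its inverse (5,0) ∉ H, so H is not a subgroup.

No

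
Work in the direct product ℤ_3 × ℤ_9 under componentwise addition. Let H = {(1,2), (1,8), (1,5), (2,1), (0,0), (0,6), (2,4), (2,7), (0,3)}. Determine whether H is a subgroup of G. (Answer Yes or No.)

|H| = 9 divides |G| = 27, consistent with Lagrange.
H contains the identity, every element's inverse is in H, and H is closed under +: it is a subgroup.
In fact H = ⟨(2,4)⟩.

Yes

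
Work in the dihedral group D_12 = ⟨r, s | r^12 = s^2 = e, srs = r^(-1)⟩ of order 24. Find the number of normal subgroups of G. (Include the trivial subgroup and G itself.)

9

G has 34 subgroups. Checking conjugation-invariance by order — order 1: 1/1 normal; order 2: 1/13 normal; order 3: 1/1 normal; order 4: 1/7 normal; order 6: 1/5 normal; order 8: 0/3 normal; order 12: 3/3 normal; order 24: 1/1 normal.
Total normal subgroups: 9.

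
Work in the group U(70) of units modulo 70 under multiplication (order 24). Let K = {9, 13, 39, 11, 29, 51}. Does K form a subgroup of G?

No

The identity 1 ∉ K, so K is not a subgroup.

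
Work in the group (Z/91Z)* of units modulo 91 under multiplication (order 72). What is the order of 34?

4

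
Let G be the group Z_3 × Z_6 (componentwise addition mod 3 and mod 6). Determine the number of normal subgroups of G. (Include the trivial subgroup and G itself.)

12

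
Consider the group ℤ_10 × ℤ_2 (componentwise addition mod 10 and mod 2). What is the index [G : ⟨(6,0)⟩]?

|⟨(6,0)⟩| = 5 and |G| = 20.
By Lagrange, [G : H] = |G|/|H| = 20/5 = 4.

4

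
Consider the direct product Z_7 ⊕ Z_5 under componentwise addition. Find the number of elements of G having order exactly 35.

An element (a,b) has order lcm(ord(a), ord(b)); count pairs with lcm equal to 35.
Enumerating gives 24 such elements.

24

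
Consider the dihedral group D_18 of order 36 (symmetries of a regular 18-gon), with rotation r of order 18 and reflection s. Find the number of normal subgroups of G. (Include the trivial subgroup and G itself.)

G has 45 subgroups. Checking conjugation-invariance by order — order 1: 1/1 normal; order 2: 1/19 normal; order 3: 1/1 normal; order 4: 0/9 normal; order 6: 1/7 normal; order 9: 1/1 normal; order 12: 0/3 normal; order 18: 3/3 normal; order 36: 1/1 normal.
Total normal subgroups: 9.

9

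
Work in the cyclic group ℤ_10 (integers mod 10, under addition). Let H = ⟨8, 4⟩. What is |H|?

5

|⟨8⟩| = 5 and |⟨4⟩| = 5, so |H| is a multiple of lcm(5, 5) = 5 and divides |G| = 10.
Closing under the operation: H = {0, 2, 4, 6, 8}, so |H| = 5.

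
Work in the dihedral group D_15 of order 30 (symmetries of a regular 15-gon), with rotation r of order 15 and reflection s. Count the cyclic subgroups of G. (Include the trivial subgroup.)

19

Each element a generates a cyclic subgroup ⟨a⟩; distinct elements may generate the same one (a cyclic group of order d has φ(d) generators).
Cyclic subgroups by order — order 1: 1; order 2: 15; order 3: 1; order 5: 1; order 15: 1.
Total: 19.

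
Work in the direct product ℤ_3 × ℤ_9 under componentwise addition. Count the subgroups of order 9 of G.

4

|G| = 27 and 9 | 27, so subgroups of order 9 are possible by Lagrange.
The subgroups of order 9 are: {(0,0), (0,1), (0,2), (0,3), (0,4), (0,5), (0,6), (0,7), (0,8)}; {(0,0), (0,3), (0,6), (1,0), (1,3), (1,6), (2,0), (2,3), (2,6)}; {(0,0), (0,3), (0,6), (1,1), (1,4), (1,7), (2,2), (2,5), (2,8)}; {(0,0), (0,3), (0,6), (1,2), (1,5), (1,8), (2,1), (2,4), (2,7)}.
So G has 4 subgroups of order 9.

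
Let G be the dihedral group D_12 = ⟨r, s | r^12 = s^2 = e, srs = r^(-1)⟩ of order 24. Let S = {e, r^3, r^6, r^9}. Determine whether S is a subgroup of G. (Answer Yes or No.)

|S| = 4 divides |G| = 24, consistent with Lagrange.
S contains the identity, every element's inverse is in S, and S is closed under ·: it is a subgroup.
In fact S = ⟨r^9⟩.

Yes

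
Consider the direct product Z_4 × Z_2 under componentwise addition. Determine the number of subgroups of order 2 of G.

3

|G| = 8 and 2 | 8, so subgroups of order 2 are possible by Lagrange.
The subgroups of order 2 are: {(0,0), (0,1)}; {(0,0), (2,0)}; {(0,0), (2,1)}.
So G has 3 subgroups of order 2.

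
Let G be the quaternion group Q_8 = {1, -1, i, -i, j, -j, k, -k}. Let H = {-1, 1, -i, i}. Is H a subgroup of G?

Yes

|H| = 4 divides |G| = 8, consistent with Lagrange.
H contains the identity, every element's inverse is in H, and H is closed under ·: it is a subgroup.
In fact H = ⟨-i⟩.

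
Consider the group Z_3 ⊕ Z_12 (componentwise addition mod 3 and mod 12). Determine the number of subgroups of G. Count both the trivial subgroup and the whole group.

18

|G| = 36, so by Lagrange every subgroup order divides 36. Divisors: 1, 2, 3, 4, 6, 9, 12, 18, 36.
Subgroups by order — order 1: 1; order 2: 1; order 3: 4; order 4: 1; order 6: 4; order 9: 1; order 12: 4; order 18: 1; order 36: 1.
Total: 1 + 1 + 4 + 1 + 4 + 1 + 4 + 1 + 1 = 18.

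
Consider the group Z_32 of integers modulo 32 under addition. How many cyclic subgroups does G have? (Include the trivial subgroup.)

6

Each element a generates a cyclic subgroup ⟨a⟩; distinct elements may generate the same one (a cyclic group of order d has φ(d) generators).
Cyclic subgroups by order — order 1: 1; order 2: 1; order 4: 1; order 8: 1; order 16: 1; order 32: 1.
Total: 6.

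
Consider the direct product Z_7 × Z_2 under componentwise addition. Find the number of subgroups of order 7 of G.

1

|G| = 14 and 7 | 14, so subgroups of order 7 are possible by Lagrange.
The subgroups of order 7 are: {(0,0), (1,0), (2,0), (3,0), (4,0), (5,0), (6,0)}.
So G has 1 subgroup of order 7.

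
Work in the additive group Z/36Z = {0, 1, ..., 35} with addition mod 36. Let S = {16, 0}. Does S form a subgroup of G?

No

16 ∈ S but its inverse 20 ∉ S, so S is not a subgroup.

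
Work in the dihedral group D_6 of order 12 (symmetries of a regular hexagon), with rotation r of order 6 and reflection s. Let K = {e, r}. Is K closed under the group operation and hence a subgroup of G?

No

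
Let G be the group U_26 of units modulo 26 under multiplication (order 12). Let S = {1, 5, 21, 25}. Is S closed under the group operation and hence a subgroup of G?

|S| = 4 divides |G| = 12, consistent with Lagrange.
S contains the identity, every element's inverse is in S, and S is closed under ·: it is a subgroup.
In fact S = ⟨21⟩.

Yes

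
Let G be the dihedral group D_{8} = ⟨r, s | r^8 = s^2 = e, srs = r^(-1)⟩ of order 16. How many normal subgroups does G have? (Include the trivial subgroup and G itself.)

7

G has 19 subgroups. Checking conjugation-invariance by order — order 1: 1/1 normal; order 2: 1/9 normal; order 4: 1/5 normal; order 8: 3/3 normal; order 16: 1/1 normal.
Total normal subgroups: 7.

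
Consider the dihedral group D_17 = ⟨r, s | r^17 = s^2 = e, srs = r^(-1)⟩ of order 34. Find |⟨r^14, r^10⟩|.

|⟨r^14⟩| = 17 and |⟨r^10⟩| = 17, so |H| is a multiple of lcm(17, 17) = 17 and divides |G| = 34.
Closing under the operation: H = {e, r, r^2, r^3, r^4, r^5, r^6, r^7, r^8, r^9, r^10, r^11, r^12, r^13, r^14, r^15, r^16}, so |H| = 17.

17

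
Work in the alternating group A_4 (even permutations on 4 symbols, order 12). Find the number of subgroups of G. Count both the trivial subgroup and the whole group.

|G| = 12, so by Lagrange every subgroup order divides 12. Divisors: 1, 2, 3, 4, 6, 12.
Subgroups by order — order 1: 1; order 2: 3; order 3: 4; order 4: 1; order 6: 0; order 12: 1.
Total: 1 + 3 + 4 + 1 + 0 + 1 = 10.

10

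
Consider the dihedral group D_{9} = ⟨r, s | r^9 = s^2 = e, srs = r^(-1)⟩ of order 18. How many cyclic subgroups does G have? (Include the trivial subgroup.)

12

Group the elements of G by the cyclic subgroup they generate; each cyclic subgroup of order d accounts for φ(d) elements.
Cyclic subgroups by order — order 1: 1; order 2: 9; order 3: 1; order 9: 1.
Total: 12.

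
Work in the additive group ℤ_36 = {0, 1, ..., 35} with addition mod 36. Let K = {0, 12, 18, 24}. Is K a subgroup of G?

No

Closure fails: 18 + 24 = 6 ∉ K. So K is not a subgroup.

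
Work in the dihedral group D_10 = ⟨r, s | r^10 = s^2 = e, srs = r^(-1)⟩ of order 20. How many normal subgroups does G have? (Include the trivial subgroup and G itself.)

G has 22 subgroups. Checking conjugation-invariance by order — order 1: 1/1 normal; order 2: 1/11 normal; order 4: 0/5 normal; order 5: 1/1 normal; order 10: 3/3 normal; order 20: 1/1 normal.
Total normal subgroups: 7.

7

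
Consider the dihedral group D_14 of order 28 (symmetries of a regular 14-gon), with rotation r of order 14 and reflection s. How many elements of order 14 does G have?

The elements of order 14 are: r, r^3, r^5, r^9, r^11, r^13.
That's 6.

6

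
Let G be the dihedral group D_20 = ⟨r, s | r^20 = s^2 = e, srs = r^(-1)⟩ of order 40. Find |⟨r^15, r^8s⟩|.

8

|⟨r^15⟩| = 4 and |⟨r^8s⟩| = 2, so |H| is a multiple of lcm(4, 2) = 4 and divides |G| = 40.
Closing under the operation: H = {e, r^5, r^10, r^15, r^3s, r^8s, r^13s, r^18s}, so |H| = 8.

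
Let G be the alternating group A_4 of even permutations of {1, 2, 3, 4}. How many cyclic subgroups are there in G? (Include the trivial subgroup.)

8

Each element a generates a cyclic subgroup ⟨a⟩; distinct elements may generate the same one (a cyclic group of order d has φ(d) generators).
Cyclic subgroups by order — order 1: 1; order 2: 3; order 3: 4.
Total: 8.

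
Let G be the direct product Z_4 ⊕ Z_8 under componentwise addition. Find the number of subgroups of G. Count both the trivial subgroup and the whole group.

|G| = 32, so by Lagrange every subgroup order divides 32. Divisors: 1, 2, 4, 8, 16, 32.
Subgroups by order — order 1: 1; order 2: 3; order 4: 7; order 8: 7; order 16: 3; order 32: 1.
Total: 1 + 3 + 7 + 7 + 3 + 1 = 22.

22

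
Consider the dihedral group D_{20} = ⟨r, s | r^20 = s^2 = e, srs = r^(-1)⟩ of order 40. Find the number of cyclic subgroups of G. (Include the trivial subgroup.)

26

Each element a generates a cyclic subgroup ⟨a⟩; distinct elements may generate the same one (a cyclic group of order d has φ(d) generators).
Cyclic subgroups by order — order 1: 1; order 2: 21; order 4: 1; order 5: 1; order 10: 1; order 20: 1.
Total: 26.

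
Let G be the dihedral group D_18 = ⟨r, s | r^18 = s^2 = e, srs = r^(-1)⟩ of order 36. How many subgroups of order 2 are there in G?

19

|G| = 36 and 2 | 36, so subgroups of order 2 are possible by Lagrange.
The subgroups of order 2 are: {e, r^10s}; {e, r^11s}; {e, r^12s}; {e, r^13s}; … (19 in all).
So G has 19 subgroups of order 2.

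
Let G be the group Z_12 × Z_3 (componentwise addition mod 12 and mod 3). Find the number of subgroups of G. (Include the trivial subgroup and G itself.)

|G| = 36, so by Lagrange every subgroup order divides 36. Divisors: 1, 2, 3, 4, 6, 9, 12, 18, 36.
Subgroups by order — order 1: 1; order 2: 1; order 3: 4; order 4: 1; order 6: 4; order 9: 1; order 12: 4; order 18: 1; order 36: 1.
Total: 1 + 1 + 4 + 1 + 4 + 1 + 4 + 1 + 1 = 18.

18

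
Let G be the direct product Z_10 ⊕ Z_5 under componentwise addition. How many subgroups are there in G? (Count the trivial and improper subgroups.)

16

|G| = 50, so by Lagrange every subgroup order divides 50. Divisors: 1, 2, 5, 10, 25, 50.
Subgroups by order — order 1: 1; order 2: 1; order 5: 6; order 10: 6; order 25: 1; order 50: 1.
Total: 1 + 1 + 6 + 6 + 1 + 1 = 16.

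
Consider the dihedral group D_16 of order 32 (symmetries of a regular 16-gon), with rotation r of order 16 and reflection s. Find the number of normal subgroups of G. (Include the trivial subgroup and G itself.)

8

G has 36 subgroups. Checking conjugation-invariance by order — order 1: 1/1 normal; order 2: 1/17 normal; order 4: 1/9 normal; order 8: 1/5 normal; order 16: 3/3 normal; order 32: 1/1 normal.
Total normal subgroups: 8.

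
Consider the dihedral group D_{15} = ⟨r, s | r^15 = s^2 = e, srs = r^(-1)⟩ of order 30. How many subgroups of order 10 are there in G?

|G| = 30 and 10 | 30, so subgroups of order 10 are possible by Lagrange.
The subgroups of order 10 are: {e, r^3, r^6, r^9, r^12, rs, r^4s, r^7s, r^10s, r^13s}; {e, r^3, r^6, r^9, r^12, r^2s, r^5s, r^8s, r^11s, r^14s}; {e, r^3, r^6, r^9, r^12, s, r^3s, r^6s, r^9s, r^12s}.
So G has 3 subgroups of order 10.

3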